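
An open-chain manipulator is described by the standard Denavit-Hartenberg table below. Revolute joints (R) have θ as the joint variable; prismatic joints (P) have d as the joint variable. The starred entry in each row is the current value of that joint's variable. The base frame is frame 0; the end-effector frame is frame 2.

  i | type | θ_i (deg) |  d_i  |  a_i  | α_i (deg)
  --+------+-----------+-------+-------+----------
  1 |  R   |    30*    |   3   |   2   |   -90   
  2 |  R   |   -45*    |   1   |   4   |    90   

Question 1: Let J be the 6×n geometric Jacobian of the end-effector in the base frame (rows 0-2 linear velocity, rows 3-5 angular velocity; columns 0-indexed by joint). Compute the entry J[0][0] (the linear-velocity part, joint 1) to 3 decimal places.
-3.280

axis z_0 = ẑ; lever o_n−o_0 = (3.6815,3.2802,5.8284)
cross product → J_v[:, 0] = (-3.2802,3.6815,0.0000)
J_ω[:, 0] = z_0
entry J[0][0] = -3.2802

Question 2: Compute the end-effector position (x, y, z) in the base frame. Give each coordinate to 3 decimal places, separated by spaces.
3.682 3.280 5.828

after link 1: o_1 = (1.7321, 1.0000, 3.0000)
after link 2: o_2 = (3.6815, 3.2802, 5.8284)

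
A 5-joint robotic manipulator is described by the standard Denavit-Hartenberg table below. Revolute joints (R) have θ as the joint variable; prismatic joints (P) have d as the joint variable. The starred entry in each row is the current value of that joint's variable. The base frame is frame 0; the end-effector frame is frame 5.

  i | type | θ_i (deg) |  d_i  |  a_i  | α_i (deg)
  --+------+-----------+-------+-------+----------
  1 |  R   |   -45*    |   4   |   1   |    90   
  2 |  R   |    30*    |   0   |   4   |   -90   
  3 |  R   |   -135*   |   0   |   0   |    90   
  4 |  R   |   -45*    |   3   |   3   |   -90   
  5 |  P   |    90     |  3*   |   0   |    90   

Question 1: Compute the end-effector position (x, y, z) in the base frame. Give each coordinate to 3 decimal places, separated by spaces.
-0.601 -0.642 3.439

after link 1: o_1 = (0.7071, -0.7071, 4.0000)
after link 2: o_2 = (3.1566, -3.1566, 6.0000)
after link 3: o_3 = (3.1566, -3.1566, 6.0000)
after link 4: o_4 = (2.1283, -1.2497, 2.3522)
after link 5: o_5 = (-0.6009, -0.6418, 3.4393)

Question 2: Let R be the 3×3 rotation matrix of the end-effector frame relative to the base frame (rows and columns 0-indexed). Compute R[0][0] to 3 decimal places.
-0.067

End-effector x-axis (col 0 of R) = (-0.0670,-0.9330,0.3536)
R[0][0] = -0.0670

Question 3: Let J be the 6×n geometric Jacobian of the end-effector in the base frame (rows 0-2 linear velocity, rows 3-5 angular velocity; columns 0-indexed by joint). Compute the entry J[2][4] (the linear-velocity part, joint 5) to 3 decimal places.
prismatic axis z_4 = (-0.9097,0.2026,0.3624)
J_v[:, 4] = z_4; J_ω[:, 4] = (0,0,0)
entry J[2][4] = 0.3624

0.362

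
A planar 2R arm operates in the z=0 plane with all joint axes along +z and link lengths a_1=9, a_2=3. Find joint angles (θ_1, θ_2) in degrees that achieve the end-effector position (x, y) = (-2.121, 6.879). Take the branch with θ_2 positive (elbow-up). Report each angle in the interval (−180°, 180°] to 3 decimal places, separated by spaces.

cos θ_2 = (51.8193−9²−3²)/(2·9·3) = -0.7071; θ_2 = 134.9954° (elbow-up)
β = atan2(6.8790,-2.1210) = 107.1361°; ψ = atan2(2.1215,6.8788) = 17.1402°
θ_1 = β − ψ = 89.9959°

89.996 134.995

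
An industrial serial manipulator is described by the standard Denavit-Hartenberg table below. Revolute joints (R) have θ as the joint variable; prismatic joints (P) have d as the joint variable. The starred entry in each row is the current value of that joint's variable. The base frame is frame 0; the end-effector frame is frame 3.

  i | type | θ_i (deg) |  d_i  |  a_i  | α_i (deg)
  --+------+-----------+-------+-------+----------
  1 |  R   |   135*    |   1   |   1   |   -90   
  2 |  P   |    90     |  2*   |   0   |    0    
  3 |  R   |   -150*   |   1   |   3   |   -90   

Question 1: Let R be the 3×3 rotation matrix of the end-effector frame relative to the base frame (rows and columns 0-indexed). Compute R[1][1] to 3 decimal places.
0.707

End-effector y-axis (col 1 of R) = (0.7071,0.7071,-0.0000)
R[1][1] = 0.7071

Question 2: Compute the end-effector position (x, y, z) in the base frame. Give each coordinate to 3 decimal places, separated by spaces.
-3.889 -0.354 3.598

after link 1: o_1 = (-0.7071, 0.7071, 1.0000)
after link 2: o_2 = (-2.1213, -0.7071, 1.0000)
after link 3: o_3 = (-3.8891, -0.3536, 3.5981)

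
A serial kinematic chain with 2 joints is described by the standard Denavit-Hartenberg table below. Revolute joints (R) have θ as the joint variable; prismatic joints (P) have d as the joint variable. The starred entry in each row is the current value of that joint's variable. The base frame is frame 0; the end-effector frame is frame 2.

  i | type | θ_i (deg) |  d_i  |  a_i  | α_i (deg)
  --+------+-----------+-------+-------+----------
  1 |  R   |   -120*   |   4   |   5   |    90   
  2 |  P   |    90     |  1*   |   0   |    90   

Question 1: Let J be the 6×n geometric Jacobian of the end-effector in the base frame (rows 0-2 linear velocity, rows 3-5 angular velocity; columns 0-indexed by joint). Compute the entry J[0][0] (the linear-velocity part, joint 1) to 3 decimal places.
axis z_0 = ẑ; lever o_n−o_0 = (-3.3660,-3.8301,4.0000)
cross product → J_v[:, 0] = (3.8301,-3.3660,0.0000)
J_ω[:, 0] = z_0
entry J[0][0] = 3.8301

3.830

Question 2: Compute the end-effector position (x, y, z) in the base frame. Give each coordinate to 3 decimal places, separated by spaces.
-3.366 -3.830 4.000

after link 1: o_1 = (-2.5000, -4.3301, 4.0000)
after link 2: o_2 = (-3.3660, -3.8301, 4.0000)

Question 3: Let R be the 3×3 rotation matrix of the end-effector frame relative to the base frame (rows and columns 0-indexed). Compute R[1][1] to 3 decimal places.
End-effector y-axis (col 1 of R) = (-0.8660,0.5000,0.0000)
R[1][1] = 0.5000

0.500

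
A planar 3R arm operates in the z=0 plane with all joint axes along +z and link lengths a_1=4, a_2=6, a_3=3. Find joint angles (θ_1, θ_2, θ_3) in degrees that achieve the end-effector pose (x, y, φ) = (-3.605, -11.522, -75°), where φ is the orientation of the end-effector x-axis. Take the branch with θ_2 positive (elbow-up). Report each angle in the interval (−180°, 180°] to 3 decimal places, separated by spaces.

wrist centre = target − a_3·(cos φ, sin φ) = (-4.3815, -8.6242)
cos θ_2 = (93.5744−4²−6²)/(2·4·6) = 0.8661; θ_2 = 29.9877° (elbow-up)
β = atan2(-8.6242,-4.3815) = -116.9324°; ψ = atan2(2.9989,9.1968) = 18.0601°
θ_1 = β − ψ = -134.9925°
θ_3 = φ − θ_1 − θ_2 = 30.0048° (wrapped to (-180°,180°])

-134.992 29.988 30.005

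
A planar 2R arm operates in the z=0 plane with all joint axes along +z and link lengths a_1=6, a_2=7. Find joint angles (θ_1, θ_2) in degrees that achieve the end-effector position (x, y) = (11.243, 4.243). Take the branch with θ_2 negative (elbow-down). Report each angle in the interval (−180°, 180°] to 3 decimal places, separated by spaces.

cos θ_2 = (144.4081−6²−7²)/(2·6·7) = 0.7072; θ_2 = -44.9893° (elbow-down)
β = atan2(4.2430,11.2430) = 20.6760°; ψ = atan2(-4.9488,10.9507) = -24.3191°
θ_1 = β − ψ = 44.9951°

44.995 -44.989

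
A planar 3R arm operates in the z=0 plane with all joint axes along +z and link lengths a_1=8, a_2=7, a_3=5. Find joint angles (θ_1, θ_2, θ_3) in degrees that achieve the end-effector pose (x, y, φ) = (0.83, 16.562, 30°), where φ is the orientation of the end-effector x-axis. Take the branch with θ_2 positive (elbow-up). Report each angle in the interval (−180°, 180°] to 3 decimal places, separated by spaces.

wrist centre = target − a_3·(cos φ, sin φ) = (-3.5001, 14.0620)
cos θ_2 = (209.9907−8²−7²)/(2·8·7) = 0.8660; θ_2 = 30.0042° (elbow-up)
β = atan2(14.0620,-3.5001) = 103.9773°; ψ = atan2(3.5004,14.0619) = 13.9786°
θ_1 = β − ψ = 89.9987°
θ_3 = φ − θ_1 − θ_2 = -90.0029° (wrapped to (-180°,180°])

89.999 30.004 -90.003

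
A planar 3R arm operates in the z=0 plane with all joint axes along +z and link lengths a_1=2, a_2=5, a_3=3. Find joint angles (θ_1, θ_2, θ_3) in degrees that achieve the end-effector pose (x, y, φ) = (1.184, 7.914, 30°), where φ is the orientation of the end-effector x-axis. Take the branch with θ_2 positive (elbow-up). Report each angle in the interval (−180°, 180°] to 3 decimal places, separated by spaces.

wrist centre = target − a_3·(cos φ, sin φ) = (-1.4141, 6.4140)
cos θ_2 = (43.1390−2²−5²)/(2·2·5) = 0.7070; θ_2 = 45.0127° (elbow-up)
β = atan2(6.4140,-1.4141) = 102.4329°; ψ = atan2(3.5363,5.5348) = 32.5757°
θ_1 = β − ψ = 69.8572°
θ_3 = φ − θ_1 − θ_2 = -84.8699° (wrapped to (-180°,180°])

69.857 45.013 -84.870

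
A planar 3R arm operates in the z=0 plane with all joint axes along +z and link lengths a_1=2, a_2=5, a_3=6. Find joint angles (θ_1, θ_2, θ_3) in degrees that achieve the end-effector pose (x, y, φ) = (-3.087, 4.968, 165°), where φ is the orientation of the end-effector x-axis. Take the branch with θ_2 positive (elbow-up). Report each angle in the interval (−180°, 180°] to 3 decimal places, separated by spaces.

wrist centre = target − a_3·(cos φ, sin φ) = (2.7086, 3.4151)
cos θ_2 = (18.9991−2²−5²)/(2·2·5) = -0.5000; θ_2 = 120.0030° (elbow-up)
β = atan2(3.4151,2.7086) = 51.5815°; ψ = atan2(4.3300,-0.5002) = 96.5900°
θ_1 = β − ψ = -45.0084°
θ_3 = φ − θ_1 − θ_2 = 90.0054° (wrapped to (-180°,180°])

-45.008 120.003 90.005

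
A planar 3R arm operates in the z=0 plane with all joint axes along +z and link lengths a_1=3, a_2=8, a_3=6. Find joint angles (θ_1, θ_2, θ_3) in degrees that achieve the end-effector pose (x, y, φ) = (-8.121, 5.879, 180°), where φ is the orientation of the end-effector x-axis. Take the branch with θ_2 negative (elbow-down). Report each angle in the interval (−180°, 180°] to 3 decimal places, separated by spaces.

-135.009 -134.996 90.005

wrist centre = target − a_3·(cos φ, sin φ) = (-2.1210, 5.8790)
cos θ_2 = (39.0613−3²−8²)/(2·3·8) = -0.7071; θ_2 = -134.9959° (elbow-down)
β = atan2(5.8790,-2.1210) = 109.8382°; ψ = atan2(-5.6573,-2.6565) = -115.1531°
θ_1 = β − ψ = 224.9913°
θ_3 = φ − θ_1 − θ_2 = 90.0046° (wrapped to (-180°,180°])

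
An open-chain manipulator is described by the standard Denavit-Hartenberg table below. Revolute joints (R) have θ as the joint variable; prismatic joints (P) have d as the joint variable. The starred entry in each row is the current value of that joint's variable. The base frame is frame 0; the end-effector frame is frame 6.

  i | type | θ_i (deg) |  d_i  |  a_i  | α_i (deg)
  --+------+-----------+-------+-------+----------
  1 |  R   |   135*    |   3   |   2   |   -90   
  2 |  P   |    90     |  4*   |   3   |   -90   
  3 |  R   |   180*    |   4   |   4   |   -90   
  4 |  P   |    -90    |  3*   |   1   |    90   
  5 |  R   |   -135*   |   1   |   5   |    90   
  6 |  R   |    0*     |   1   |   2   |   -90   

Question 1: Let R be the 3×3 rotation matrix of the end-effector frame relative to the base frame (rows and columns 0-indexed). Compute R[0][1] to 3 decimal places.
End-effector y-axis (col 1 of R) = (1.0000,-0.0000,-0.0000)
R[0][1] = 1.0000

1.000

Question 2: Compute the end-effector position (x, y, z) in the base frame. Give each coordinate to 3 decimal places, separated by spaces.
-3.828 -0.071 3.000

after link 1: o_1 = (-1.4142, 1.4142, 3.0000)
after link 2: o_2 = (-4.2426, -1.4142, 0.0000)
after link 3: o_3 = (-1.4142, -4.2426, 4.0000)
after link 4: o_4 = (-2.8284, -7.0711, 4.0000)
after link 5: o_5 = (-2.8284, -2.0711, 3.0000)
after link 6: o_6 = (-3.8284, -0.0711, 3.0000)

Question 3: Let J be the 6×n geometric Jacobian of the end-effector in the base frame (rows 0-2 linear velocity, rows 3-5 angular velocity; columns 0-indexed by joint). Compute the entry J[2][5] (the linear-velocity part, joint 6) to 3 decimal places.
-2.000

axis z_5 = (-1.0000,0.0000,0.0000); lever o_n−o_5 = (-1.0000,2.0000,-0.0000)
cross product → J_v[:, 5] = (-0.0000,-0.0000,-2.0000)
J_ω[:, 5] = z_5
entry J[2][5] = -2.0000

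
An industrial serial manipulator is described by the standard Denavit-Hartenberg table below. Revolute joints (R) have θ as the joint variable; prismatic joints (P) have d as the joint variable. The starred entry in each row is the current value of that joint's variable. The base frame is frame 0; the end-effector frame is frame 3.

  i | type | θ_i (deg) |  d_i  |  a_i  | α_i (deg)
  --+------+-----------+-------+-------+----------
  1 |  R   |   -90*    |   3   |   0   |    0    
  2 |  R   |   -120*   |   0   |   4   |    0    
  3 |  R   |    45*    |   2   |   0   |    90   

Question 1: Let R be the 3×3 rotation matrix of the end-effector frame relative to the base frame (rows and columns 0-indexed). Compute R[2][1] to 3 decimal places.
End-effector y-axis (col 1 of R) = (0.0000,-0.0000,1.0000)
R[2][1] = 1.0000

1.000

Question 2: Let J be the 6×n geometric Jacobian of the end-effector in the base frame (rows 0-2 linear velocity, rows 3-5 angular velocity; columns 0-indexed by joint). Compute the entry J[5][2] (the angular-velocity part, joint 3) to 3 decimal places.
axis z_2 = (0.0000,0.0000,1.0000); lever o_n−o_2 = (0.0000,0.0000,2.0000)
cross product → J_v[:, 2] = (0.0000,0.0000,0.0000)
J_ω[:, 2] = z_2
entry J[5][2] = 1.0000

1.000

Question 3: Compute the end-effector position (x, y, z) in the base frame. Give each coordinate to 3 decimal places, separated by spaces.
-3.464 2.000 5.000

after link 1: o_1 = (0.0000, 0.0000, 3.0000)
after link 2: o_2 = (-3.4641, 2.0000, 3.0000)
after link 3: o_3 = (-3.4641, 2.0000, 5.0000)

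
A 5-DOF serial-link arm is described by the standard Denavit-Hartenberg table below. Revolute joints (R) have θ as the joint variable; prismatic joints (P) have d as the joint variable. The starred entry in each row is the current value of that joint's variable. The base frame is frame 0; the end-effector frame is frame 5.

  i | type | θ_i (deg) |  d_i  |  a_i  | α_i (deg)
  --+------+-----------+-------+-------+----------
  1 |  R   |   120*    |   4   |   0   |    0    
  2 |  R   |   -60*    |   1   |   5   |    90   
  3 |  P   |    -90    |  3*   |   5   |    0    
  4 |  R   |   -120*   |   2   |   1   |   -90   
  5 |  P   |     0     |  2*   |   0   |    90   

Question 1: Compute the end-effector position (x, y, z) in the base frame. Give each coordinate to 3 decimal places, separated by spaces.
5.897 0.214 -1.232

after link 1: o_1 = (0.0000, 0.0000, 4.0000)
after link 2: o_2 = (2.5000, 4.3301, 5.0000)
after link 3: o_3 = (5.0981, 2.8301, 0.0000)
after link 4: o_4 = (6.3971, 1.0801, 0.5000)
after link 5: o_5 = (5.8971, 0.2141, -1.2321)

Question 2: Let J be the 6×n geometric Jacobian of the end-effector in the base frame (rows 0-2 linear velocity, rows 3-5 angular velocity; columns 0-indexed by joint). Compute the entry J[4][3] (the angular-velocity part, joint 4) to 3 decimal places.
-0.500

axis z_3 = (0.8660,-0.5000,0.0000); lever o_n−o_3 = (0.7990,-2.6160,-1.2321)
cross product → J_v[:, 3] = (0.6160,1.0670,-1.8660)
J_ω[:, 3] = z_3
entry J[4][3] = -0.5000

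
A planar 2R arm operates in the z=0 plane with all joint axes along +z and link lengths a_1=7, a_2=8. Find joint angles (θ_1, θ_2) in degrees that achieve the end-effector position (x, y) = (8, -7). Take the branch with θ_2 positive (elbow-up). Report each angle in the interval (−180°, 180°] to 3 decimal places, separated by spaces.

-90.000 90.000

cos θ_2 = (113.0000−7²−8²)/(2·7·8) = 0.0000; θ_2 = 90.0000° (elbow-up)
β = atan2(-7.0000,8.0000) = -41.1859°; ψ = atan2(8.0000,7.0000) = 48.8141°
θ_1 = β − ψ = -90.0000°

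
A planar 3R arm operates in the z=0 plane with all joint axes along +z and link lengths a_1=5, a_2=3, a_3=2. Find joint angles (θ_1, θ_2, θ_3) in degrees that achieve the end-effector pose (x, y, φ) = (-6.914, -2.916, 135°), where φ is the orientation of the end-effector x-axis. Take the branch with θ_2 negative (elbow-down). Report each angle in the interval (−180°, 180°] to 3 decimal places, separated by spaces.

wrist centre = target − a_3·(cos φ, sin φ) = (-5.4998, -4.3302)
cos θ_2 = (48.9984−5²−3²)/(2·5·3) = 0.4999; θ_2 = -60.0035° (elbow-down)
β = atan2(-4.3302,-5.4998) = -141.7852°; ψ = atan2(-2.5982,6.4998) = -21.7880°
θ_1 = β − ψ = -119.9972°
θ_3 = φ − θ_1 − θ_2 = -44.9993° (wrapped to (-180°,180°])

-119.997 -60.004 -44.999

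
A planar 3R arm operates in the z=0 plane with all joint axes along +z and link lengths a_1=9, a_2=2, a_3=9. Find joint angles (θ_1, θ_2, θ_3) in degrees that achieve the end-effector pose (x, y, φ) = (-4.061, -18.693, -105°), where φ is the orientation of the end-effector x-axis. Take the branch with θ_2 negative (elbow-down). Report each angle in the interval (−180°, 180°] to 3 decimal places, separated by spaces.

wrist centre = target − a_3·(cos φ, sin φ) = (-1.7316, -9.9997)
cos θ_2 = (102.9919−9²−2²)/(2·9·2) = 0.4998; θ_2 = -60.0149° (elbow-down)
β = atan2(-9.9997,-1.7316) = -99.8244°; ψ = atan2(-1.7323,9.9995) = -9.8283°
θ_1 = β − ψ = -89.9961°
θ_3 = φ − θ_1 − θ_2 = 45.0110° (wrapped to (-180°,180°])

-89.996 -60.015 45.011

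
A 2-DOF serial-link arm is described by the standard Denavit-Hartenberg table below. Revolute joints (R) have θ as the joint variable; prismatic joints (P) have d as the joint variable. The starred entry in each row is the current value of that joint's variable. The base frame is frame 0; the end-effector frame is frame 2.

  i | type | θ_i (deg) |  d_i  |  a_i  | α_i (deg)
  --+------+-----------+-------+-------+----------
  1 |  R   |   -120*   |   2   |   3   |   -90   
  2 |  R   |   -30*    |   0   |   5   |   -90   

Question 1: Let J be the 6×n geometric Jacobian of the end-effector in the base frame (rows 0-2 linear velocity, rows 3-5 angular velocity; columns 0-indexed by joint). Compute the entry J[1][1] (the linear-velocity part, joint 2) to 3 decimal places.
axis z_1 = (0.8660,-0.5000,0.0000); lever o_n−o_1 = (-2.1651,-3.7500,2.5000)
cross product → J_v[:, 1] = (-1.2500,-2.1651,-4.3301)
J_ω[:, 1] = z_1
entry J[1][1] = -2.1651

-2.165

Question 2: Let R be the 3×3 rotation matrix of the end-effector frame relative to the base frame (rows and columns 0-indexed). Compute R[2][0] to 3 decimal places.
0.500

End-effector x-axis (col 0 of R) = (-0.4330,-0.7500,0.5000)
R[2][0] = 0.5000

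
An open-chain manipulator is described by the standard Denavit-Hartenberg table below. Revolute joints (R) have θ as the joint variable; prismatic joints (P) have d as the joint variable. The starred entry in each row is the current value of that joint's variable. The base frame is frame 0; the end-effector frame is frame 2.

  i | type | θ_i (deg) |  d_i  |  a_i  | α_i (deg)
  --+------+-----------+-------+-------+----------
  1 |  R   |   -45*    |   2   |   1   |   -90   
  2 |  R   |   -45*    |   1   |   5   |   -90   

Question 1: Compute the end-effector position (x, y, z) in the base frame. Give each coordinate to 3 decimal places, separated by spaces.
3.914 -2.500 5.536

after link 1: o_1 = (0.7071, -0.7071, 2.0000)
after link 2: o_2 = (3.9142, -2.5000, 5.5355)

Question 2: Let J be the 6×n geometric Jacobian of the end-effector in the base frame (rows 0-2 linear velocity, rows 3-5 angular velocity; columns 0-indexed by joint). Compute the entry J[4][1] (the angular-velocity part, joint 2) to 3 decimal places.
axis z_1 = (0.7071,0.7071,0.0000); lever o_n−o_1 = (3.2071,-1.7929,3.5355)
cross product → J_v[:, 1] = (2.5000,-2.5000,-3.5355)
J_ω[:, 1] = z_1
entry J[4][1] = 0.7071

0.707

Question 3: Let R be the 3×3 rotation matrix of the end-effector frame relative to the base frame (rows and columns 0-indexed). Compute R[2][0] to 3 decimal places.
0.707

End-effector x-axis (col 0 of R) = (0.5000,-0.5000,0.7071)
R[2][0] = 0.7071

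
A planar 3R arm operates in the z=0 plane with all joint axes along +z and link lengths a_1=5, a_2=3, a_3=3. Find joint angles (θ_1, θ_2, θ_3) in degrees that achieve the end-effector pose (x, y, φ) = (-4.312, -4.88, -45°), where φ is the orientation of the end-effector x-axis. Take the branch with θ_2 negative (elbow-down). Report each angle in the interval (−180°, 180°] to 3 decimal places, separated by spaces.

wrist centre = target − a_3·(cos φ, sin φ) = (-6.4333, -2.7587)
cos θ_2 = (48.9979−5²−3²)/(2·5·3) = 0.4999; θ_2 = -60.0046° (elbow-down)
β = atan2(-2.7587,-6.4333) = -156.7898°; ψ = atan2(-2.5982,6.4998) = -21.7883°
θ_1 = β − ψ = -135.0015°
θ_3 = φ − θ_1 − θ_2 = 150.0061° (wrapped to (-180°,180°])

-135.001 -60.005 150.006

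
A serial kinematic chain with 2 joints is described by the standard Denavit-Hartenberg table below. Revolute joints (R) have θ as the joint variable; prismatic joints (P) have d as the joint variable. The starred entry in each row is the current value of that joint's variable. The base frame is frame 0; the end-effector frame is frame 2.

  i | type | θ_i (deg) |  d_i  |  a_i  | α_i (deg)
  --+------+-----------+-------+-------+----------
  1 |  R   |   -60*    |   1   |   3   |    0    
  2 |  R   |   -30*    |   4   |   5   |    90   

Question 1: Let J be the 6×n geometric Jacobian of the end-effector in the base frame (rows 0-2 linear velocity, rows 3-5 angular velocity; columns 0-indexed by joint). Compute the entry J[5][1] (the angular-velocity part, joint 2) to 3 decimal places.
1.000

axis z_1 = (0.0000,0.0000,1.0000); lever o_n−o_1 = (0.0000,-5.0000,4.0000)
cross product → J_v[:, 1] = (5.0000,0.0000,-0.0000)
J_ω[:, 1] = z_1
entry J[5][1] = 1.0000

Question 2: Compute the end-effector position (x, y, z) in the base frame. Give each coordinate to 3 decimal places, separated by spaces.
after link 1: o_1 = (1.5000, -2.5981, 1.0000)
after link 2: o_2 = (1.5000, -7.5981, 5.0000)

1.500 -7.598 5.000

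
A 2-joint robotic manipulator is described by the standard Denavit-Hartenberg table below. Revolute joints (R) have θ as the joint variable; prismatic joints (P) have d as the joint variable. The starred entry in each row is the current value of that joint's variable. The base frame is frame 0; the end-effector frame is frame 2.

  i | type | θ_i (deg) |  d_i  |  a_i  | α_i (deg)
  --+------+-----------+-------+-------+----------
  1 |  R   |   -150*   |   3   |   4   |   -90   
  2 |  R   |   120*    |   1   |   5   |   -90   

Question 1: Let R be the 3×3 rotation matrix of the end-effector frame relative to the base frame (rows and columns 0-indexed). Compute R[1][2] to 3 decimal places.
0.433

End-effector z-axis (col 2 of R) = (0.7500,0.4330,0.5000)
R[1][2] = 0.4330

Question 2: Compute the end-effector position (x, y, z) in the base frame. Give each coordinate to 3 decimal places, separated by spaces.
after link 1: o_1 = (-3.4641, -2.0000, 3.0000)
after link 2: o_2 = (-0.7990, -1.6160, -1.3301)

-0.799 -1.616 -1.330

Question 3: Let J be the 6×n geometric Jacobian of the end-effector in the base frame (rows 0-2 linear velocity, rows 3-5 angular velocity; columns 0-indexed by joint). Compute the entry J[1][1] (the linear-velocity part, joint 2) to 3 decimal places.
2.165

axis z_1 = (0.5000,-0.8660,0.0000); lever o_n−o_1 = (2.6651,0.3840,-4.3301)
cross product → J_v[:, 1] = (3.7500,2.1651,2.5000)
J_ω[:, 1] = z_1
entry J[1][1] = 2.1651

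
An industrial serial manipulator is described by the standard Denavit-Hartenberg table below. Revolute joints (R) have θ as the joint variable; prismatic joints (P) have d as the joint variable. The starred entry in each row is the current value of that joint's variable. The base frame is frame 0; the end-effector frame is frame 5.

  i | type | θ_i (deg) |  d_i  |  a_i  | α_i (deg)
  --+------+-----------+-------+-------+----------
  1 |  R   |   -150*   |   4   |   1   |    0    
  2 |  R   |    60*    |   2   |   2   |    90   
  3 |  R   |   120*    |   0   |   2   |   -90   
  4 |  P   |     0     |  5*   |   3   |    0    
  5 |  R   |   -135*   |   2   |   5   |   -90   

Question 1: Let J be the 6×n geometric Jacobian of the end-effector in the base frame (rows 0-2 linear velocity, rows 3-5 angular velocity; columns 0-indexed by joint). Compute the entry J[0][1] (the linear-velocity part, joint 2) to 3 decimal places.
axis z_1 = (0.0000,0.0000,1.0000); lever o_n−o_1 = (-3.5355,4.7944,-0.2317)
cross product → J_v[:, 1] = (-4.7944,-3.5355,0.0000)
J_ω[:, 1] = z_1
entry J[0][1] = -4.7944

-4.794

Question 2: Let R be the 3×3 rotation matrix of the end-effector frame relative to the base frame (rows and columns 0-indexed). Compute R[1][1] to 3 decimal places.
End-effector y-axis (col 1 of R) = (-0.0000,-0.8660,0.5000)
R[1][1] = -0.8660

-0.866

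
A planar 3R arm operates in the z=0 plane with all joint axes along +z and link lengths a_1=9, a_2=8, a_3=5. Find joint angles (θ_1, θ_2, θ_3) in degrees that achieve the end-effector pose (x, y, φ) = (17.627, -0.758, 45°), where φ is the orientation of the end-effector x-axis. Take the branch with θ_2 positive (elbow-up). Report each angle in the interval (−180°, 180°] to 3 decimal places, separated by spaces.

-45.000 59.998 30.001

wrist centre = target − a_3·(cos φ, sin φ) = (14.0915, -4.2935)
cos θ_2 = (217.0039−9²−8²)/(2·9·8) = 0.5000; θ_2 = 59.9982° (elbow-up)
β = atan2(-4.2935,14.0915) = -16.9455°; ψ = atan2(6.9281,13.0002) = 28.0541°
θ_1 = β − ψ = -44.9995°
θ_3 = φ − θ_1 − θ_2 = 30.0013° (wrapped to (-180°,180°])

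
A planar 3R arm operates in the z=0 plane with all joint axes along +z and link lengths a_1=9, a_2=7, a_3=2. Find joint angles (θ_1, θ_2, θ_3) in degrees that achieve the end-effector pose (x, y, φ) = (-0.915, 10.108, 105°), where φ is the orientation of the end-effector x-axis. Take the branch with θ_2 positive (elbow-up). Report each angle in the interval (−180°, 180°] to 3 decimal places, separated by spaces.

45.000 119.996 -59.996

wrist centre = target − a_3·(cos φ, sin φ) = (-0.3974, 8.1761)
cos θ_2 = (67.0073−9²−7²)/(2·9·7) = -0.4999; θ_2 = 119.9962° (elbow-up)
β = atan2(8.1761,-0.3974) = 92.7824°; ψ = atan2(6.0624,5.5004) = 47.7827°
θ_1 = β − ψ = 44.9997°
θ_3 = φ − θ_1 − θ_2 = -59.9959° (wrapped to (-180°,180°])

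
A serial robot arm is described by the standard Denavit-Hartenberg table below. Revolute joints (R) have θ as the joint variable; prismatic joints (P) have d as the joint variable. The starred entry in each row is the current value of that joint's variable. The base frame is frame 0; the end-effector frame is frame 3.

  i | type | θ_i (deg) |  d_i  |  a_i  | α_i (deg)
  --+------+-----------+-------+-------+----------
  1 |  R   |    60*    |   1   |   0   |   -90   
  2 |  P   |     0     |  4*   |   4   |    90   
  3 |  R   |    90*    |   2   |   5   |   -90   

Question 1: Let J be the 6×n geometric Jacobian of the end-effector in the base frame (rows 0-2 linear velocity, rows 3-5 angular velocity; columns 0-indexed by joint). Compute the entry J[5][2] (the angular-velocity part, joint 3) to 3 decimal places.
axis z_2 = (0.0000,0.0000,1.0000); lever o_n−o_2 = (-4.3301,2.5000,2.0000)
cross product → J_v[:, 2] = (-2.5000,-4.3301,0.0000)
J_ω[:, 2] = z_2
entry J[5][2] = 1.0000

1.000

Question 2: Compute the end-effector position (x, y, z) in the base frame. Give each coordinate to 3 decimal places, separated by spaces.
after link 1: o_1 = (0.0000, 0.0000, 1.0000)
after link 2: o_2 = (-1.4641, 5.4641, 1.0000)
after link 3: o_3 = (-5.7942, 7.9641, 3.0000)

-5.794 7.964 3.000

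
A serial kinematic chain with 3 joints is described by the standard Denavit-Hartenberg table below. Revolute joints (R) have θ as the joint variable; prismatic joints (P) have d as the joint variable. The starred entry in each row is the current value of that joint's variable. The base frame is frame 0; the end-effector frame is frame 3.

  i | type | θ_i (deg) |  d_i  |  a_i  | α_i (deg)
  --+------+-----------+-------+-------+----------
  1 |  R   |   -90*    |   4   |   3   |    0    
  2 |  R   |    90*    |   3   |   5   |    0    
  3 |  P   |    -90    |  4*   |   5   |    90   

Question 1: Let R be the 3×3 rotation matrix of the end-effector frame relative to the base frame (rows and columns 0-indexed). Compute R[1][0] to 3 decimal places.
-1.000

End-effector x-axis (col 0 of R) = (0.0000,-1.0000,0.0000)
R[1][0] = -1.0000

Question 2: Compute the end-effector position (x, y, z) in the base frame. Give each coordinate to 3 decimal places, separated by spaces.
after link 1: o_1 = (0.0000, -3.0000, 4.0000)
after link 2: o_2 = (5.0000, -3.0000, 7.0000)
after link 3: o_3 = (5.0000, -8.0000, 11.0000)

5.000 -8.000 11.000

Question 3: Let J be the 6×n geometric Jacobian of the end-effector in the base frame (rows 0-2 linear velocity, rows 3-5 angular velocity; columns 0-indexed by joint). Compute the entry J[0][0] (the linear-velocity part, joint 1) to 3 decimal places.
axis z_0 = ẑ; lever o_n−o_0 = (5.0000,-8.0000,11.0000)
cross product → J_v[:, 0] = (8.0000,5.0000,-0.0000)
J_ω[:, 0] = z_0
entry J[0][0] = 8.0000

8.000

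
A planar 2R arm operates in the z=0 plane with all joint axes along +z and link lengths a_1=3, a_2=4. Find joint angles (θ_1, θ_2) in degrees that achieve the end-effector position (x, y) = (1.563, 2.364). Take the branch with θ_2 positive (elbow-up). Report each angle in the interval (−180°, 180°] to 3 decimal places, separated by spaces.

-29.994 134.993

cos θ_2 = (8.0315−3²−4²)/(2·3·4) = -0.7070; θ_2 = 134.9932° (elbow-up)
β = atan2(2.3640,1.5630) = 56.5286°; ψ = atan2(2.8288,0.1719) = 86.5223°
θ_1 = β − ψ = -29.9937°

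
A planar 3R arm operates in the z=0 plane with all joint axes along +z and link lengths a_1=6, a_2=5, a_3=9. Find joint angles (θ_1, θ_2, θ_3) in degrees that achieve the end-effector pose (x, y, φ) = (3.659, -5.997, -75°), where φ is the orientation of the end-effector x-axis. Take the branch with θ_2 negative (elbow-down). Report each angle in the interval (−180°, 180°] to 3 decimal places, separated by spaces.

120.010 -150.001 -45.009

wrist centre = target − a_3·(cos φ, sin φ) = (1.3296, 2.6963)
cos θ_2 = (9.0381−6²−5²)/(2·6·5) = -0.8660; θ_2 = -150.0007° (elbow-down)
β = atan2(2.6963,1.3296) = 63.7509°; ψ = atan2(-2.4999,1.6698) = -56.2590°
θ_1 = β − ψ = 120.0100°
θ_3 = φ − θ_1 − θ_2 = -45.0093° (wrapped to (-180°,180°])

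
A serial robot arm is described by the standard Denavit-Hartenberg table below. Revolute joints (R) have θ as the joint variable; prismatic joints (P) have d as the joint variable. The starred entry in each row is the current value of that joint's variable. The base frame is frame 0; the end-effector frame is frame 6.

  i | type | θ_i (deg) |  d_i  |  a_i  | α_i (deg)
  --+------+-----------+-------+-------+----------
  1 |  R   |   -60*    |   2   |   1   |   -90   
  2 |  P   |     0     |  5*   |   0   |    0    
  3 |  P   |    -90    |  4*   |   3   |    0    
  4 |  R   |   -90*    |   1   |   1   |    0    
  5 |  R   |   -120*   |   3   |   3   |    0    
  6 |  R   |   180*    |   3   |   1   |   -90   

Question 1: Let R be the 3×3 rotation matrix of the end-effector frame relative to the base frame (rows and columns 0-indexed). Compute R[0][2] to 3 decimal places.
0.433

End-effector z-axis (col 2 of R) = (0.4330,-0.7500,0.5000)
R[0][2] = 0.4330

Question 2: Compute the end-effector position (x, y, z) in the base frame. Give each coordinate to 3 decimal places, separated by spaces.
14.356 7.134 3.268

after link 1: o_1 = (0.5000, -0.8660, 2.0000)
after link 2: o_2 = (4.8301, 1.6340, 2.0000)
after link 3: o_3 = (8.2942, 3.6340, 5.0000)
after link 4: o_4 = (8.6603, 5.0000, 5.0000)
after link 5: o_5 = (12.0083, 5.2010, 2.4019)
after link 6: o_6 = (14.3564, 7.1340, 3.2679)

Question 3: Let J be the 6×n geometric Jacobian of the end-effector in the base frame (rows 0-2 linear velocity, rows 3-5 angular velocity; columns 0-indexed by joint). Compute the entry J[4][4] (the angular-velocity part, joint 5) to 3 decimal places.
0.500

axis z_4 = (0.8660,0.5000,0.0000); lever o_n−o_4 = (5.6962,2.1340,-1.7321)
cross product → J_v[:, 4] = (-0.8660,1.5000,-1.0000)
J_ω[:, 4] = z_4
entry J[4][4] = 0.5000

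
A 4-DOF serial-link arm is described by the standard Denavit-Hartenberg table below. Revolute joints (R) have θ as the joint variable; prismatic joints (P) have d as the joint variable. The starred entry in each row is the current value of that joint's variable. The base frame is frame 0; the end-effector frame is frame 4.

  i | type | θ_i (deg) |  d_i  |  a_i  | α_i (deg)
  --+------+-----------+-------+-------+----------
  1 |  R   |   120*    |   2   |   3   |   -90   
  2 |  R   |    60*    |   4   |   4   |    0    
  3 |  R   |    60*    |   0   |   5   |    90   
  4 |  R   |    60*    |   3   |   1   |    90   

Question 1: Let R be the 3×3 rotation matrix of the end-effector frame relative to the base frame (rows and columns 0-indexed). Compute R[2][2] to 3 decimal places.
End-effector z-axis (col 2 of R) = (0.6495,-0.1250,-0.7500)
R[2][2] = -0.7500

-0.750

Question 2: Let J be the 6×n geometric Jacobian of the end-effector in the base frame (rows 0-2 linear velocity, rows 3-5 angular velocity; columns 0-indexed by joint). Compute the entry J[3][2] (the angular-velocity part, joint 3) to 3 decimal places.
-0.866

axis z_2 = (-0.8660,-0.5000,0.0000); lever o_n−o_2 = (-0.6740,-0.5646,-6.2631)
cross product → J_v[:, 2] = (3.1316,-5.4240,0.1519)
J_ω[:, 2] = z_2
entry J[3][2] = -0.8660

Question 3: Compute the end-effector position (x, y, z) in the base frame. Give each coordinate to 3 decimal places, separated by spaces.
after link 1: o_1 = (-1.5000, 2.5981, 2.0000)
after link 2: o_2 = (-5.9641, 2.3301, -1.4641)
after link 3: o_3 = (-4.7141, 0.1651, -5.7942)
after link 4: o_4 = (-6.6381, 1.7655, -7.7272)

-6.638 1.766 -7.727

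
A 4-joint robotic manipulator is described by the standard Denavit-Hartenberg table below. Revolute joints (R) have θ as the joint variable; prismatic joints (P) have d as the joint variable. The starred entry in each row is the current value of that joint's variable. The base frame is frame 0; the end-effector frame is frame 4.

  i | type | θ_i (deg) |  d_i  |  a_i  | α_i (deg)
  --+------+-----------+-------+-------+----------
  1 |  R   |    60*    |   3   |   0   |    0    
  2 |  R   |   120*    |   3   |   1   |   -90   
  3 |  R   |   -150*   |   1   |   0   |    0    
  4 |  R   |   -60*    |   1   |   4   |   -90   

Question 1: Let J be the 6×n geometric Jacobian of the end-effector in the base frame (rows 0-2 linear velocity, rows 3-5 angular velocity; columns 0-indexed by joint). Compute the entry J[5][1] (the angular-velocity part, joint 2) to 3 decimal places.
1.000

axis z_1 = (0.0000,0.0000,1.0000); lever o_n−o_1 = (2.4641,-2.0000,1.0000)
cross product → J_v[:, 1] = (2.0000,2.4641,-0.0000)
J_ω[:, 1] = z_1
entry J[5][1] = 1.0000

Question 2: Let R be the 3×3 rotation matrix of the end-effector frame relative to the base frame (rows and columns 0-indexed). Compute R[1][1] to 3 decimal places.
End-effector y-axis (col 1 of R) = (0.0000,1.0000,-0.0000)
R[1][1] = 1.0000

1.000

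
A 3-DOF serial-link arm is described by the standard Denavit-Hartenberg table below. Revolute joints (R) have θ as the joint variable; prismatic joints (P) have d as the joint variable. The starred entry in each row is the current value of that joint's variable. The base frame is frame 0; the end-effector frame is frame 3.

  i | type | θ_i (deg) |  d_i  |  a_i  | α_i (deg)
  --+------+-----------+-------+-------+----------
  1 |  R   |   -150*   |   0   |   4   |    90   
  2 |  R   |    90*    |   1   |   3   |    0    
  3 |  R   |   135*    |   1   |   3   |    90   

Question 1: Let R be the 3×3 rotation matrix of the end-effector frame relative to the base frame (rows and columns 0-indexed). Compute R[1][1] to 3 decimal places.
0.866

End-effector y-axis (col 1 of R) = (-0.5000,0.8660,0.0000)
R[1][1] = 0.8660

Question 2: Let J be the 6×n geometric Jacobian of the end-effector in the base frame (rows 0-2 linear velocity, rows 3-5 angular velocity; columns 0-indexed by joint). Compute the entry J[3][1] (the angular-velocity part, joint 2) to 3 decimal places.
-0.500

axis z_1 = (-0.5000,0.8660,0.0000); lever o_n−o_1 = (0.8371,2.7927,0.8787)
cross product → J_v[:, 1] = (0.7610,0.4393,-2.1213)
J_ω[:, 1] = z_1
entry J[3][1] = -0.5000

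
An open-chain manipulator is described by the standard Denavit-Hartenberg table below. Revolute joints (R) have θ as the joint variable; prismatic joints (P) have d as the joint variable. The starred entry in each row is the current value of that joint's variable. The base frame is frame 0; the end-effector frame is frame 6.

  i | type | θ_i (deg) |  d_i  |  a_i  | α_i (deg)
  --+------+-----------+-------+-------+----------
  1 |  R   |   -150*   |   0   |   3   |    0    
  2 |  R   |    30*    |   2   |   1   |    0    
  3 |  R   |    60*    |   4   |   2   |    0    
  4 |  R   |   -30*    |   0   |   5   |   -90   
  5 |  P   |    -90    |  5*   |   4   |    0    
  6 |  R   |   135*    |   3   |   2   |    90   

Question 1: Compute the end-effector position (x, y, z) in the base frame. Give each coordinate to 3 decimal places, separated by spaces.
after link 1: o_1 = (-2.5981, -1.5000, 0.0000)
after link 2: o_2 = (-3.0981, -2.3660, 2.0000)
after link 3: o_3 = (-2.0981, -4.0981, 6.0000)
after link 4: o_4 = (-2.0981, -9.0981, 6.0000)
after link 5: o_5 = (2.9019, -9.0981, 10.0000)
after link 6: o_6 = (5.9019, -10.5123, 8.5858)

5.902 -10.512 8.586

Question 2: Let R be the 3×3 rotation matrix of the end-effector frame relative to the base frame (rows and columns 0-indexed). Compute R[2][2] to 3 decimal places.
0.707

End-effector z-axis (col 2 of R) = (-0.0000,-0.7071,0.7071)
R[2][2] = 0.7071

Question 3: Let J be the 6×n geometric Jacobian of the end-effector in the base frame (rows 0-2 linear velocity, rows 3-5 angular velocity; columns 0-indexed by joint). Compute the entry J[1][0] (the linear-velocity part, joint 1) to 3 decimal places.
5.902

axis z_0 = ẑ; lever o_n−o_0 = (5.9019,-10.5123,8.5858)
cross product → J_v[:, 0] = (10.5123,5.9019,-0.0000)
J_ω[:, 0] = z_0
entry J[1][0] = 5.9019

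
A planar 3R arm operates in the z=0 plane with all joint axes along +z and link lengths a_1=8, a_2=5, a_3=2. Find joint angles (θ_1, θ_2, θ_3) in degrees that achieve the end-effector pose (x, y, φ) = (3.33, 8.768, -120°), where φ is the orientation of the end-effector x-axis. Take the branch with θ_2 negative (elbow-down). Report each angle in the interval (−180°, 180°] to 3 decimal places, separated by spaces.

90.001 -60.000 -150.001

wrist centre = target − a_3·(cos φ, sin φ) = (4.3300, 10.5001)
cos θ_2 = (129.0000−8²−5²)/(2·8·5) = 0.5000; θ_2 = -60.0000° (elbow-down)
β = atan2(10.5001,4.3300) = 67.5898°; ψ = atan2(-4.3301,10.5000) = -22.4109°
θ_1 = β − ψ = 90.0007°
θ_3 = φ − θ_1 − θ_2 = -150.0007° (wrapped to (-180°,180°])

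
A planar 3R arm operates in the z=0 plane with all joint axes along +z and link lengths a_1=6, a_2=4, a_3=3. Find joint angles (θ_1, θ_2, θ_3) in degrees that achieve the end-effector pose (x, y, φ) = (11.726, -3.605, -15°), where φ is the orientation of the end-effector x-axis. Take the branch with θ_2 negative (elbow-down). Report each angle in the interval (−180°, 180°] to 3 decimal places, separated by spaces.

0.001 -45.005 30.004

wrist centre = target − a_3·(cos φ, sin φ) = (8.8282, -2.8285)
cos θ_2 = (85.9382−6²−4²)/(2·6·4) = 0.7070; θ_2 = -45.0050° (elbow-down)
β = atan2(-2.8285,8.8282) = -17.7653°; ψ = atan2(-2.8287,8.8282) = -17.7662°
θ_1 = β − ψ = 0.0008°
θ_3 = φ − θ_1 − θ_2 = 30.0041° (wrapped to (-180°,180°])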